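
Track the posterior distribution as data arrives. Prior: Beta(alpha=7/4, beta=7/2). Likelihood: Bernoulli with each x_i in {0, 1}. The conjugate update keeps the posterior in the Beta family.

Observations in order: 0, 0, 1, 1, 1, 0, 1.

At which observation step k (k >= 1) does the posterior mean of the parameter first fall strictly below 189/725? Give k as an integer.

k = 2

obs 1: x=0 → posterior Beta(7/4, 9/2)
obs 2: x=0 → posterior Beta(7/4, 11/2)
obs 3: x=1 → posterior Beta(11/4, 11/2)
obs 4: x=1 → posterior Beta(15/4, 11/2)
obs 5: x=1 → posterior Beta(19/4, 11/2)
obs 6: x=0 → posterior Beta(19/4, 13/2)
obs 7: x=1 → posterior Beta(23/4, 13/2)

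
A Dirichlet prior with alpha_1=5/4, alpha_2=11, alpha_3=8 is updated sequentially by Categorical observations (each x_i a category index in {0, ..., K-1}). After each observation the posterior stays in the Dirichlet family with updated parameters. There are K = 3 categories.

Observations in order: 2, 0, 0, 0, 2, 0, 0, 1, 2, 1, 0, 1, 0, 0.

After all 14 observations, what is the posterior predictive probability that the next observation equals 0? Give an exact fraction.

obs 1: x=2 → posterior Dirichlet(5/4, 11, 9)
obs 2: x=0 → posterior Dirichlet(9/4, 11, 9)
obs 3: x=0 → posterior Dirichlet(13/4, 11, 9)
obs 4: x=0 → posterior Dirichlet(17/4, 11, 9)
obs 5: x=2 → posterior Dirichlet(17/4, 11, 10)
obs 6: x=0 → posterior Dirichlet(21/4, 11, 10)
obs 7: x=0 → posterior Dirichlet(25/4, 11, 10)
obs 8: x=1 → posterior Dirichlet(25/4, 12, 10)
obs 9: x=2 → posterior Dirichlet(25/4, 12, 11)
obs 10: x=1 → posterior Dirichlet(25/4, 13, 11)
obs 11: x=0 → posterior Dirichlet(29/4, 13, 11)
obs 12: x=1 → posterior Dirichlet(29/4, 14, 11)
obs 13: x=0 → posterior Dirichlet(33/4, 14, 11)
obs 14: x=0 → posterior Dirichlet(37/4, 14, 11)

37/137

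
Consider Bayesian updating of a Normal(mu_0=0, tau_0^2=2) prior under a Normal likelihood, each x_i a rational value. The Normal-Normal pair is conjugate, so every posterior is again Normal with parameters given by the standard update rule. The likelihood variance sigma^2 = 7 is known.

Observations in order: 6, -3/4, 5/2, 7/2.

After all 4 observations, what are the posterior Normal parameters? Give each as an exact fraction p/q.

mu_0=3/2, tau_0^2=14/15

obs 1: x=6 → posterior Normal(4/3, 14/9)
obs 2: x=-3/4 → posterior Normal(21/22, 14/11)
obs 3: x=5/2 → posterior Normal(31/26, 14/13)
obs 4: x=7/2 → posterior Normal(3/2, 14/15)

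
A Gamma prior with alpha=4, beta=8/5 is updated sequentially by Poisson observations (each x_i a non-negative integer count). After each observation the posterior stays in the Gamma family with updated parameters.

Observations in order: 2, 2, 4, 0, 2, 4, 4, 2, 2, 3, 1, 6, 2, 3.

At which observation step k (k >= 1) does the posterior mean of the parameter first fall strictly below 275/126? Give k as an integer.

obs 1: x=2 → posterior Gamma(6, 13/5)
obs 2: x=2 → posterior Gamma(8, 18/5)
obs 3: x=4 → posterior Gamma(12, 23/5)
obs 4: x=0 → posterior Gamma(12, 28/5)
obs 5: x=2 → posterior Gamma(14, 33/5)
obs 6: x=4 → posterior Gamma(18, 38/5)
obs 7: x=4 → posterior Gamma(22, 43/5)
obs 8: x=2 → posterior Gamma(24, 48/5)
obs 9: x=2 → posterior Gamma(26, 53/5)
obs 10: x=3 → posterior Gamma(29, 58/5)
obs 11: x=1 → posterior Gamma(30, 63/5)
obs 12: x=6 → posterior Gamma(36, 68/5)
obs 13: x=2 → posterior Gamma(38, 73/5)
obs 14: x=3 → posterior Gamma(41, 78/5)

k = 4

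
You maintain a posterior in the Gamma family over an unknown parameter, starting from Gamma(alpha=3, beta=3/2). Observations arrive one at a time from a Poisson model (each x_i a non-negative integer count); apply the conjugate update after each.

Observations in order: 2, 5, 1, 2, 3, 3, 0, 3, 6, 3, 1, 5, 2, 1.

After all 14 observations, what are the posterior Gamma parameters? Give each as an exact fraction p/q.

obs 1: x=2 → posterior Gamma(5, 5/2)
obs 2: x=5 → posterior Gamma(10, 7/2)
obs 3: x=1 → posterior Gamma(11, 9/2)
obs 4: x=2 → posterior Gamma(13, 11/2)
obs 5: x=3 → posterior Gamma(16, 13/2)
obs 6: x=3 → posterior Gamma(19, 15/2)
obs 7: x=0 → posterior Gamma(19, 17/2)
obs 8: x=3 → posterior Gamma(22, 19/2)
obs 9: x=6 → posterior Gamma(28, 21/2)
obs 10: x=3 → posterior Gamma(31, 23/2)
obs 11: x=1 → posterior Gamma(32, 25/2)
obs 12: x=5 → posterior Gamma(37, 27/2)
obs 13: x=2 → posterior Gamma(39, 29/2)
obs 14: x=1 → posterior Gamma(40, 31/2)

alpha=40, beta=31/2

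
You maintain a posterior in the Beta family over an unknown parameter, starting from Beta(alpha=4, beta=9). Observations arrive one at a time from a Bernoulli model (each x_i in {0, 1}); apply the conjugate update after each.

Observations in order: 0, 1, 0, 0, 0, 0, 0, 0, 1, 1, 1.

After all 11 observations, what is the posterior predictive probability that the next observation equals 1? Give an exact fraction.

obs 1: x=0 → posterior Beta(4, 10)
obs 2: x=1 → posterior Beta(5, 10)
obs 3: x=0 → posterior Beta(5, 11)
obs 4: x=0 → posterior Beta(5, 12)
obs 5: x=0 → posterior Beta(5, 13)
obs 6: x=0 → posterior Beta(5, 14)
obs 7: x=0 → posterior Beta(5, 15)
obs 8: x=0 → posterior Beta(5, 16)
obs 9: x=1 → posterior Beta(6, 16)
obs 10: x=1 → posterior Beta(7, 16)
obs 11: x=1 → posterior Beta(8, 16)

1/3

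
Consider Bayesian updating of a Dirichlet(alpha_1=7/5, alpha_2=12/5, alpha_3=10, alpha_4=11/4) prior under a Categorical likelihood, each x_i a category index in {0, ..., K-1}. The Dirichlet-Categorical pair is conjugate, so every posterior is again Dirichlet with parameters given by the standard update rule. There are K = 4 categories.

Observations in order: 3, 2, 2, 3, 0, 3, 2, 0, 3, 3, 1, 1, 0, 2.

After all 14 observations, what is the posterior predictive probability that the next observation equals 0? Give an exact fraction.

88/611

obs 1: x=3 → posterior Dirichlet(7/5, 12/5, 10, 15/4)
obs 2: x=2 → posterior Dirichlet(7/5, 12/5, 11, 15/4)
obs 3: x=2 → posterior Dirichlet(7/5, 12/5, 12, 15/4)
obs 4: x=3 → posterior Dirichlet(7/5, 12/5, 12, 19/4)
obs 5: x=0 → posterior Dirichlet(12/5, 12/5, 12, 19/4)
obs 6: x=3 → posterior Dirichlet(12/5, 12/5, 12, 23/4)
obs 7: x=2 → posterior Dirichlet(12/5, 12/5, 13, 23/4)
obs 8: x=0 → posterior Dirichlet(17/5, 12/5, 13, 23/4)
obs 9: x=3 → posterior Dirichlet(17/5, 12/5, 13, 27/4)
obs 10: x=3 → posterior Dirichlet(17/5, 12/5, 13, 31/4)
obs 11: x=1 → posterior Dirichlet(17/5, 17/5, 13, 31/4)
obs 12: x=1 → posterior Dirichlet(17/5, 22/5, 13, 31/4)
obs 13: x=0 → posterior Dirichlet(22/5, 22/5, 13, 31/4)
obs 14: x=2 → posterior Dirichlet(22/5, 22/5, 14, 31/4)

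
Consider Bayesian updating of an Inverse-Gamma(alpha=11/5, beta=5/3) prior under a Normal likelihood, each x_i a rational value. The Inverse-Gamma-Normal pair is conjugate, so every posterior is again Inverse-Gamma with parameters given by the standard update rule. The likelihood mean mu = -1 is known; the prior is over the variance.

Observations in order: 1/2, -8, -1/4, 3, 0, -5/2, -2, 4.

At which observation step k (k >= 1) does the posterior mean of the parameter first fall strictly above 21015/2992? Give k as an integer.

k = 2

obs 1: x=1/2 → posterior Inverse-Gamma(27/10, 67/24)
obs 2: x=-8 → posterior Inverse-Gamma(16/5, 655/24)
obs 3: x=-1/4 → posterior Inverse-Gamma(37/10, 2647/96)
obs 4: x=3 → posterior Inverse-Gamma(21/5, 3415/96)
obs 5: x=0 → posterior Inverse-Gamma(47/10, 3463/96)
obs 6: x=-5/2 → posterior Inverse-Gamma(26/5, 3571/96)
obs 7: x=-2 → posterior Inverse-Gamma(57/10, 3619/96)
obs 8: x=4 → posterior Inverse-Gamma(31/5, 4819/96)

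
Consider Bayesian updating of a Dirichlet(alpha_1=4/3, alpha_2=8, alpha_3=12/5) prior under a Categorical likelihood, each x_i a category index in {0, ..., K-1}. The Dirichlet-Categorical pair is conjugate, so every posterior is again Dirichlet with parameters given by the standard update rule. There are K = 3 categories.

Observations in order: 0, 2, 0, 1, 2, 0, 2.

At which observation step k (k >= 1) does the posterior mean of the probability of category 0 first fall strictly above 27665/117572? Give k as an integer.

k = 6

obs 1: x=0 → posterior Dirichlet(7/3, 8, 12/5)
obs 2: x=2 → posterior Dirichlet(7/3, 8, 17/5)
obs 3: x=0 → posterior Dirichlet(10/3, 8, 17/5)
obs 4: x=1 → posterior Dirichlet(10/3, 9, 17/5)
obs 5: x=2 → posterior Dirichlet(10/3, 9, 22/5)
obs 6: x=0 → posterior Dirichlet(13/3, 9, 22/5)
obs 7: x=2 → posterior Dirichlet(13/3, 9, 27/5)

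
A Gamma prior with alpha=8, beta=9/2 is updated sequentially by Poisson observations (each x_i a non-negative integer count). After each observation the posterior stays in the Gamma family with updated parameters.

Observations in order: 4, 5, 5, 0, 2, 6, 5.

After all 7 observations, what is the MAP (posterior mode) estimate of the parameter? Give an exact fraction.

68/23

obs 1: x=4 → posterior Gamma(12, 11/2)
obs 2: x=5 → posterior Gamma(17, 13/2)
obs 3: x=5 → posterior Gamma(22, 15/2)
obs 4: x=0 → posterior Gamma(22, 17/2)
obs 5: x=2 → posterior Gamma(24, 19/2)
obs 6: x=6 → posterior Gamma(30, 21/2)
obs 7: x=5 → posterior Gamma(35, 23/2)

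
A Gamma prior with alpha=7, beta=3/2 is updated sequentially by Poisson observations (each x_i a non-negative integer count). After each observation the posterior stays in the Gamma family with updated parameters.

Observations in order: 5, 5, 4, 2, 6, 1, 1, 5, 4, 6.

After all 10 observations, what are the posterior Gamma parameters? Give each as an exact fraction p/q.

alpha=46, beta=23/2

obs 1: x=5 → posterior Gamma(12, 5/2)
obs 2: x=5 → posterior Gamma(17, 7/2)
obs 3: x=4 → posterior Gamma(21, 9/2)
obs 4: x=2 → posterior Gamma(23, 11/2)
obs 5: x=6 → posterior Gamma(29, 13/2)
obs 6: x=1 → posterior Gamma(30, 15/2)
obs 7: x=1 → posterior Gamma(31, 17/2)
obs 8: x=5 → posterior Gamma(36, 19/2)
obs 9: x=4 → posterior Gamma(40, 21/2)
obs 10: x=6 → posterior Gamma(46, 23/2)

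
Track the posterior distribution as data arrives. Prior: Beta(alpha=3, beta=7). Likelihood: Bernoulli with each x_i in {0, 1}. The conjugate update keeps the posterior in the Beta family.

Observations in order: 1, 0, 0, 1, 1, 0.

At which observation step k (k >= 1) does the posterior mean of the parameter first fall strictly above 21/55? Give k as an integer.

k = 5

obs 1: x=1 → posterior Beta(4, 7)
obs 2: x=0 → posterior Beta(4, 8)
obs 3: x=0 → posterior Beta(4, 9)
obs 4: x=1 → posterior Beta(5, 9)
obs 5: x=1 → posterior Beta(6, 9)
obs 6: x=0 → posterior Beta(6, 10)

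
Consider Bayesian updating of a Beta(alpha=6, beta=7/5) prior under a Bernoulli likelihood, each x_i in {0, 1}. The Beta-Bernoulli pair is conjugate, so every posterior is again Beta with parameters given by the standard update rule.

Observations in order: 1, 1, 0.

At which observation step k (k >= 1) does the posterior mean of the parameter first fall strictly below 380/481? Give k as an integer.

k = 3

obs 1: x=1 → posterior Beta(7, 7/5)
obs 2: x=1 → posterior Beta(8, 7/5)
obs 3: x=0 → posterior Beta(8, 12/5)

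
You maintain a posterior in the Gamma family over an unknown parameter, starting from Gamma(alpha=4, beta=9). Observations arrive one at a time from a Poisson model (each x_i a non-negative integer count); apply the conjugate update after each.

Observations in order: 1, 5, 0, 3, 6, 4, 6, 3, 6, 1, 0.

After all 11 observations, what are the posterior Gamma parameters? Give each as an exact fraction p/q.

alpha=39, beta=20

obs 1: x=1 → posterior Gamma(5, 10)
obs 2: x=5 → posterior Gamma(10, 11)
obs 3: x=0 → posterior Gamma(10, 12)
obs 4: x=3 → posterior Gamma(13, 13)
obs 5: x=6 → posterior Gamma(19, 14)
obs 6: x=4 → posterior Gamma(23, 15)
obs 7: x=6 → posterior Gamma(29, 16)
obs 8: x=3 → posterior Gamma(32, 17)
obs 9: x=6 → posterior Gamma(38, 18)
obs 10: x=1 → posterior Gamma(39, 19)
obs 11: x=0 → posterior Gamma(39, 20)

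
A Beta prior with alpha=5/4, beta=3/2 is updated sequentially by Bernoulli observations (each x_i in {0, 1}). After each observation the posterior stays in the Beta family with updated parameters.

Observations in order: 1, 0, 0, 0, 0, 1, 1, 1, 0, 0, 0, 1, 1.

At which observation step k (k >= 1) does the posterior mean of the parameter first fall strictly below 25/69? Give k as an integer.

obs 1: x=1 → posterior Beta(9/4, 3/2)
obs 2: x=0 → posterior Beta(9/4, 5/2)
obs 3: x=0 → posterior Beta(9/4, 7/2)
obs 4: x=0 → posterior Beta(9/4, 9/2)
obs 5: x=0 → posterior Beta(9/4, 11/2)
obs 6: x=1 → posterior Beta(13/4, 11/2)
obs 7: x=1 → posterior Beta(17/4, 11/2)
obs 8: x=1 → posterior Beta(21/4, 11/2)
obs 9: x=0 → posterior Beta(21/4, 13/2)
obs 10: x=0 → posterior Beta(21/4, 15/2)
obs 11: x=0 → posterior Beta(21/4, 17/2)
obs 12: x=1 → posterior Beta(25/4, 17/2)
obs 13: x=1 → posterior Beta(29/4, 17/2)

k = 4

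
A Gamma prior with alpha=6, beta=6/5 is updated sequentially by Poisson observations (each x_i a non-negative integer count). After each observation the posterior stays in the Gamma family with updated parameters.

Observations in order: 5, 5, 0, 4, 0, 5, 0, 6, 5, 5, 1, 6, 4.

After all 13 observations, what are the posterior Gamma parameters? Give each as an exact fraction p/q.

alpha=52, beta=71/5

obs 1: x=5 → posterior Gamma(11, 11/5)
obs 2: x=5 → posterior Gamma(16, 16/5)
obs 3: x=0 → posterior Gamma(16, 21/5)
obs 4: x=4 → posterior Gamma(20, 26/5)
obs 5: x=0 → posterior Gamma(20, 31/5)
obs 6: x=5 → posterior Gamma(25, 36/5)
obs 7: x=0 → posterior Gamma(25, 41/5)
obs 8: x=6 → posterior Gamma(31, 46/5)
obs 9: x=5 → posterior Gamma(36, 51/5)
obs 10: x=5 → posterior Gamma(41, 56/5)
obs 11: x=1 → posterior Gamma(42, 61/5)
obs 12: x=6 → posterior Gamma(48, 66/5)
obs 13: x=4 → posterior Gamma(52, 71/5)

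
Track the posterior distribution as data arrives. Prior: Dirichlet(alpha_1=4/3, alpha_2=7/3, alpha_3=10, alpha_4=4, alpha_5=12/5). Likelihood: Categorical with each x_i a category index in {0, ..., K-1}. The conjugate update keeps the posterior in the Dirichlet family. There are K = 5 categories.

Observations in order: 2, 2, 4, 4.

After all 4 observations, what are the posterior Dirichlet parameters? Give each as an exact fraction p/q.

obs 1: x=2 → posterior Dirichlet(4/3, 7/3, 11, 4, 12/5)
obs 2: x=2 → posterior Dirichlet(4/3, 7/3, 12, 4, 12/5)
obs 3: x=4 → posterior Dirichlet(4/3, 7/3, 12, 4, 17/5)
obs 4: x=4 → posterior Dirichlet(4/3, 7/3, 12, 4, 22/5)

alpha_1=4/3, alpha_2=7/3, alpha_3=12, alpha_4=4, alpha_5=22/5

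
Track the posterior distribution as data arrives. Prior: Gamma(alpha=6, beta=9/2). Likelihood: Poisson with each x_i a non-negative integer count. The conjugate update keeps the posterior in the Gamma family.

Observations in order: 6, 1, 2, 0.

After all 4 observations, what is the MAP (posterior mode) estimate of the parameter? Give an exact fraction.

28/17

obs 1: x=6 → posterior Gamma(12, 11/2)
obs 2: x=1 → posterior Gamma(13, 13/2)
obs 3: x=2 → posterior Gamma(15, 15/2)
obs 4: x=0 → posterior Gamma(15, 17/2)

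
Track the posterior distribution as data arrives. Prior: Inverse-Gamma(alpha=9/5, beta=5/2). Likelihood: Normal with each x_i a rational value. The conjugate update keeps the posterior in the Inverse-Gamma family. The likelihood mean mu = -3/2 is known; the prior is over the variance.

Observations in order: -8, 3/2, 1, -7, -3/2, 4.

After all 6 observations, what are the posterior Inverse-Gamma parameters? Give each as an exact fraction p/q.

alpha=24/5, beta=123/2

obs 1: x=-8 → posterior Inverse-Gamma(23/10, 189/8)
obs 2: x=3/2 → posterior Inverse-Gamma(14/5, 225/8)
obs 3: x=1 → posterior Inverse-Gamma(33/10, 125/4)
obs 4: x=-7 → posterior Inverse-Gamma(19/5, 371/8)
obs 5: x=-3/2 → posterior Inverse-Gamma(43/10, 371/8)
obs 6: x=4 → posterior Inverse-Gamma(24/5, 123/2)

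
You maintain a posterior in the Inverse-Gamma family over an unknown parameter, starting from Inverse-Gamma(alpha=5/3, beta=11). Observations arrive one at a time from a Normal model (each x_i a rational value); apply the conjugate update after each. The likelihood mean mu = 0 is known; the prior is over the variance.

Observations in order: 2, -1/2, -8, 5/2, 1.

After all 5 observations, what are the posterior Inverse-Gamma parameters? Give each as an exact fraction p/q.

obs 1: x=2 → posterior Inverse-Gamma(13/6, 13)
obs 2: x=-1/2 → posterior Inverse-Gamma(8/3, 105/8)
obs 3: x=-8 → posterior Inverse-Gamma(19/6, 361/8)
obs 4: x=5/2 → posterior Inverse-Gamma(11/3, 193/4)
obs 5: x=1 → posterior Inverse-Gamma(25/6, 195/4)

alpha=25/6, beta=195/4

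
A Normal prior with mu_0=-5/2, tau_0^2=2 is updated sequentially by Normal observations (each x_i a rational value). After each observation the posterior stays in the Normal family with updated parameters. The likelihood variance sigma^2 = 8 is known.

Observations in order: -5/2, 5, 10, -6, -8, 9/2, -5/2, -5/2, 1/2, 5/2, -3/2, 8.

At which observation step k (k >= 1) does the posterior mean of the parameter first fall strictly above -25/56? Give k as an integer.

k = 3

obs 1: x=-5/2 → posterior Normal(-5/2, 8/5)
obs 2: x=5 → posterior Normal(-5/4, 4/3)
obs 3: x=10 → posterior Normal(5/14, 8/7)
obs 4: x=-6 → posterior Normal(-7/16, 1)
obs 5: x=-8 → posterior Normal(-23/18, 8/9)
obs 6: x=9/2 → posterior Normal(-7/10, 4/5)
obs 7: x=-5/2 → posterior Normal(-19/22, 8/11)
obs 8: x=-5/2 → posterior Normal(-1, 2/3)
obs 9: x=1/2 → posterior Normal(-23/26, 8/13)
obs 10: x=5/2 → posterior Normal(-9/14, 4/7)
obs 11: x=-3/2 → posterior Normal(-7/10, 8/15)
obs 12: x=8 → posterior Normal(-5/32, 1/2)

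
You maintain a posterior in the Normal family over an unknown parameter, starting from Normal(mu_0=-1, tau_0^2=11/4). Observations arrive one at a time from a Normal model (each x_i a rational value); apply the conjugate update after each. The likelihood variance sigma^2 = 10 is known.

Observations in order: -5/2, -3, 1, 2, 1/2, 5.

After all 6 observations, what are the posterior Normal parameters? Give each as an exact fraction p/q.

obs 1: x=-5/2 → posterior Normal(-45/34, 110/51)
obs 2: x=-3 → posterior Normal(-201/124, 55/31)
obs 3: x=1 → posterior Normal(-179/146, 110/73)
obs 4: x=2 → posterior Normal(-45/56, 55/42)
obs 5: x=1/2 → posterior Normal(-62/95, 22/19)
obs 6: x=5 → posterior Normal(-7/106, 55/53)

mu_0=-7/106, tau_0^2=55/53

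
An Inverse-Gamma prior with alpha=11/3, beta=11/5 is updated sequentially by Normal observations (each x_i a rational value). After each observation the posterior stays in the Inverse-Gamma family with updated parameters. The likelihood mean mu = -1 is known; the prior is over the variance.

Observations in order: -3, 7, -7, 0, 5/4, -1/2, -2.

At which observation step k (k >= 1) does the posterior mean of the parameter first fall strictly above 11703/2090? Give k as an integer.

obs 1: x=-3 → posterior Inverse-Gamma(25/6, 21/5)
obs 2: x=7 → posterior Inverse-Gamma(14/3, 181/5)
obs 3: x=-7 → posterior Inverse-Gamma(31/6, 271/5)
obs 4: x=0 → posterior Inverse-Gamma(17/3, 547/10)
obs 5: x=5/4 → posterior Inverse-Gamma(37/6, 9157/160)
obs 6: x=-1/2 → posterior Inverse-Gamma(20/3, 9177/160)
obs 7: x=-2 → posterior Inverse-Gamma(43/6, 9257/160)

k = 2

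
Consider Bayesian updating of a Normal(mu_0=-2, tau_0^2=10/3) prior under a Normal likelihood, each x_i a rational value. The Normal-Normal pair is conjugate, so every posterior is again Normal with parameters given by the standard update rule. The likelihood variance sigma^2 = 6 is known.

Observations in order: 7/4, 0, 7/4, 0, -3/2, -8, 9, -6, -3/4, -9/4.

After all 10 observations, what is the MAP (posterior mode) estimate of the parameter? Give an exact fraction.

obs 1: x=7/4 → posterior Normal(-37/56, 15/7)
obs 2: x=0 → posterior Normal(-37/76, 30/19)
obs 3: x=7/4 → posterior Normal(-1/48, 5/4)
obs 4: x=0 → posterior Normal(-1/58, 30/29)
obs 5: x=-3/2 → posterior Normal(-4/17, 15/17)
obs 6: x=-8 → posterior Normal(-16/13, 10/13)
obs 7: x=9 → posterior Normal(-3/44, 15/22)
obs 8: x=-6 → posterior Normal(-33/49, 30/49)
obs 9: x=-3/4 → posterior Normal(-49/72, 5/9)
obs 10: x=-9/4 → posterior Normal(-48/59, 30/59)

-48/59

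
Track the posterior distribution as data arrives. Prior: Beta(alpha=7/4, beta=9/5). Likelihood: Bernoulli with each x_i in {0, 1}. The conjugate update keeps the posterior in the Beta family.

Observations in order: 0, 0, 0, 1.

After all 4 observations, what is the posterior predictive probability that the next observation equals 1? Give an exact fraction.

55/151

obs 1: x=0 → posterior Beta(7/4, 14/5)
obs 2: x=0 → posterior Beta(7/4, 19/5)
obs 3: x=0 → posterior Beta(7/4, 24/5)
obs 4: x=1 → posterior Beta(11/4, 24/5)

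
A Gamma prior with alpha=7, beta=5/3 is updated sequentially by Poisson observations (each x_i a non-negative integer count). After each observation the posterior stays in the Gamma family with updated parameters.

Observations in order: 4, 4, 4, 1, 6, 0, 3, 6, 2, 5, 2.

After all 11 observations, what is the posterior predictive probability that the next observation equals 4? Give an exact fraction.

obs 1: x=4 → posterior Gamma(11, 8/3)
obs 2: x=4 → posterior Gamma(15, 11/3)
obs 3: x=4 → posterior Gamma(19, 14/3)
obs 4: x=1 → posterior Gamma(20, 17/3)
obs 5: x=6 → posterior Gamma(26, 20/3)
obs 6: x=0 → posterior Gamma(26, 23/3)
obs 7: x=3 → posterior Gamma(29, 26/3)
obs 8: x=6 → posterior Gamma(35, 29/3)
obs 9: x=2 → posterior Gamma(37, 32/3)
obs 10: x=5 → posterior Gamma(42, 35/3)
obs 11: x=2 → posterior Gamma(44, 38/3)

46802915576195389652985239180013102865161361224746674768897172335419551907840/259194106578339547915224275399073051020511826277657811751933893786507195150721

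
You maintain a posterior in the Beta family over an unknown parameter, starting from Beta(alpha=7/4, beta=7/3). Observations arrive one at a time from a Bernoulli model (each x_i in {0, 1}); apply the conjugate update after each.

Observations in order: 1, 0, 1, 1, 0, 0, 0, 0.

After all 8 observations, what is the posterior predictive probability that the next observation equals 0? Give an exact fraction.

88/145

obs 1: x=1 → posterior Beta(11/4, 7/3)
obs 2: x=0 → posterior Beta(11/4, 10/3)
obs 3: x=1 → posterior Beta(15/4, 10/3)
obs 4: x=1 → posterior Beta(19/4, 10/3)
obs 5: x=0 → posterior Beta(19/4, 13/3)
obs 6: x=0 → posterior Beta(19/4, 16/3)
obs 7: x=0 → posterior Beta(19/4, 19/3)
obs 8: x=0 → posterior Beta(19/4, 22/3)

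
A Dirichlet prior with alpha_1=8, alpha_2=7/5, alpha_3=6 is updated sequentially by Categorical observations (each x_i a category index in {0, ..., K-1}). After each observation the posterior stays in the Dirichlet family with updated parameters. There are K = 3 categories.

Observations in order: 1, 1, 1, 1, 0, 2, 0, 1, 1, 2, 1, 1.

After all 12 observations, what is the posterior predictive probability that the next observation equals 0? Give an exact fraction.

obs 1: x=1 → posterior Dirichlet(8, 12/5, 6)
obs 2: x=1 → posterior Dirichlet(8, 17/5, 6)
obs 3: x=1 → posterior Dirichlet(8, 22/5, 6)
obs 4: x=1 → posterior Dirichlet(8, 27/5, 6)
obs 5: x=0 → posterior Dirichlet(9, 27/5, 6)
obs 6: x=2 → posterior Dirichlet(9, 27/5, 7)
obs 7: x=0 → posterior Dirichlet(10, 27/5, 7)
obs 8: x=1 → posterior Dirichlet(10, 32/5, 7)
obs 9: x=1 → posterior Dirichlet(10, 37/5, 7)
obs 10: x=2 → posterior Dirichlet(10, 37/5, 8)
obs 11: x=1 → posterior Dirichlet(10, 42/5, 8)
obs 12: x=1 → posterior Dirichlet(10, 47/5, 8)

50/137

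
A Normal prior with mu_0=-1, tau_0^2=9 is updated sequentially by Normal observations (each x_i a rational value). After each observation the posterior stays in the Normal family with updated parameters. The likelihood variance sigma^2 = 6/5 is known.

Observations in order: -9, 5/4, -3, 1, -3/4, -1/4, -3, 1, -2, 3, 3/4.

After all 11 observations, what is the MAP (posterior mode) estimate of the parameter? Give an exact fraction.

-1

obs 1: x=-9 → posterior Normal(-137/17, 18/17)
obs 2: x=5/4 → posterior Normal(-473/128, 9/16)
obs 3: x=-3 → posterior Normal(-653/188, 18/47)
obs 4: x=1 → posterior Normal(-593/248, 9/31)
obs 5: x=-3/4 → posterior Normal(-29/14, 18/77)
obs 6: x=-1/4 → posterior Normal(-653/368, 9/46)
obs 7: x=-3 → posterior Normal(-833/428, 18/107)
obs 8: x=1 → posterior Normal(-773/488, 9/61)
obs 9: x=-2 → posterior Normal(-893/548, 18/137)
obs 10: x=3 → posterior Normal(-713/608, 9/76)
obs 11: x=3/4 → posterior Normal(-1, 18/167)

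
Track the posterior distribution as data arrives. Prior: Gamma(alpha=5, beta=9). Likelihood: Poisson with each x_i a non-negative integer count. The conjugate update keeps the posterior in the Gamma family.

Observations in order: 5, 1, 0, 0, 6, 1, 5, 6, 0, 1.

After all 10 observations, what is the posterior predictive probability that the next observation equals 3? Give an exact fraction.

7144465154813051666410795101583932095431/53687091200000000000000000000000000000000

obs 1: x=5 → posterior Gamma(10, 10)
obs 2: x=1 → posterior Gamma(11, 11)
obs 3: x=0 → posterior Gamma(11, 12)
obs 4: x=0 → posterior Gamma(11, 13)
obs 5: x=6 → posterior Gamma(17, 14)
obs 6: x=1 → posterior Gamma(18, 15)
obs 7: x=5 → posterior Gamma(23, 16)
obs 8: x=6 → posterior Gamma(29, 17)
obs 9: x=0 → posterior Gamma(29, 18)
obs 10: x=1 → posterior Gamma(30, 19)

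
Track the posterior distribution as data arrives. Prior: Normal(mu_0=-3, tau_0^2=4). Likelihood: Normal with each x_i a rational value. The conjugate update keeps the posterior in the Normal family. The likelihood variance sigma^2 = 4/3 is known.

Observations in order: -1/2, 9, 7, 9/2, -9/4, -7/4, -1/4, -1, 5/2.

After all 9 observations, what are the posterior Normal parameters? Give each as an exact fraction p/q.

obs 1: x=-1/2 → posterior Normal(-9/8, 1)
obs 2: x=9 → posterior Normal(45/14, 4/7)
obs 3: x=7 → posterior Normal(87/20, 2/5)
obs 4: x=9/2 → posterior Normal(57/13, 4/13)
obs 5: x=-9/4 → posterior Normal(201/64, 1/4)
obs 6: x=-7/4 → posterior Normal(45/19, 4/19)
obs 7: x=-1/4 → posterior Normal(177/88, 2/11)
obs 8: x=-1 → posterior Normal(33/20, 4/25)
obs 9: x=5/2 → posterior Normal(195/112, 1/7)

mu_0=195/112, tau_0^2=1/7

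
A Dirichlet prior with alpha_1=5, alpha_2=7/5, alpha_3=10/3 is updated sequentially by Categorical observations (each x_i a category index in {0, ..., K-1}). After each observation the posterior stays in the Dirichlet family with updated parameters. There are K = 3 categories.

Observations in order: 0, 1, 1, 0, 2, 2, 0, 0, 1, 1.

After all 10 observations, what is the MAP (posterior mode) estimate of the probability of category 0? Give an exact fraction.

obs 1: x=0 → posterior Dirichlet(6, 7/5, 10/3)
obs 2: x=1 → posterior Dirichlet(6, 12/5, 10/3)
obs 3: x=1 → posterior Dirichlet(6, 17/5, 10/3)
obs 4: x=0 → posterior Dirichlet(7, 17/5, 10/3)
obs 5: x=2 → posterior Dirichlet(7, 17/5, 13/3)
obs 6: x=2 → posterior Dirichlet(7, 17/5, 16/3)
obs 7: x=0 → posterior Dirichlet(8, 17/5, 16/3)
obs 8: x=0 → posterior Dirichlet(9, 17/5, 16/3)
obs 9: x=1 → posterior Dirichlet(9, 22/5, 16/3)
obs 10: x=1 → posterior Dirichlet(9, 27/5, 16/3)

120/251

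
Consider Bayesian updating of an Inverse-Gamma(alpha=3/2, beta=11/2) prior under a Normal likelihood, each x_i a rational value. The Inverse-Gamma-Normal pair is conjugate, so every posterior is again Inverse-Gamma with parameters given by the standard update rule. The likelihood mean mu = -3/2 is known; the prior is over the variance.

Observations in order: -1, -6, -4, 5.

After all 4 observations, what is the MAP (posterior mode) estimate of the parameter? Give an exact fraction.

obs 1: x=-1 → posterior Inverse-Gamma(2, 45/8)
obs 2: x=-6 → posterior Inverse-Gamma(5/2, 63/4)
obs 3: x=-4 → posterior Inverse-Gamma(3, 151/8)
obs 4: x=5 → posterior Inverse-Gamma(7/2, 40)

80/9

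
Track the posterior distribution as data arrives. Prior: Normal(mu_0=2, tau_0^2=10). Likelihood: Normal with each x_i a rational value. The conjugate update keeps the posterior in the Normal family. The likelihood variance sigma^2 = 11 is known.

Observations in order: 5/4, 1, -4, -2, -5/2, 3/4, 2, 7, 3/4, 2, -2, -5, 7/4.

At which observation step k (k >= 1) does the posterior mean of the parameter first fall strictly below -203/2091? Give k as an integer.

obs 1: x=5/4 → posterior Normal(23/14, 110/21)
obs 2: x=1 → posterior Normal(89/62, 110/31)
obs 3: x=-4 → posterior Normal(9/82, 110/41)
obs 4: x=-2 → posterior Normal(-31/102, 110/51)
obs 5: x=-5/2 → posterior Normal(-81/122, 110/61)
obs 6: x=3/4 → posterior Normal(-33/71, 110/71)
obs 7: x=2 → posterior Normal(-13/81, 110/81)
obs 8: x=7 → posterior Normal(57/91, 110/91)
obs 9: x=3/4 → posterior Normal(129/202, 110/101)
obs 10: x=2 → posterior Normal(169/222, 110/111)
obs 11: x=-2 → posterior Normal(129/242, 10/11)
obs 12: x=-5 → posterior Normal(29/262, 110/131)
obs 13: x=7/4 → posterior Normal(32/141, 110/141)

k = 4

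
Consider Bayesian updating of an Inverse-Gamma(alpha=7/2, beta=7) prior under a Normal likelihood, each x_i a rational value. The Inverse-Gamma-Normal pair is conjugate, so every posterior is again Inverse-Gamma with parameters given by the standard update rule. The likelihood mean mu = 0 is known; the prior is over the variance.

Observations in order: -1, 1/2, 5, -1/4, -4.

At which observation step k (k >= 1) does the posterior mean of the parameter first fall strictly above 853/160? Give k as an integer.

k = 5

obs 1: x=-1 → posterior Inverse-Gamma(4, 15/2)
obs 2: x=1/2 → posterior Inverse-Gamma(9/2, 61/8)
obs 3: x=5 → posterior Inverse-Gamma(5, 161/8)
obs 4: x=-1/4 → posterior Inverse-Gamma(11/2, 645/32)
obs 5: x=-4 → posterior Inverse-Gamma(6, 901/32)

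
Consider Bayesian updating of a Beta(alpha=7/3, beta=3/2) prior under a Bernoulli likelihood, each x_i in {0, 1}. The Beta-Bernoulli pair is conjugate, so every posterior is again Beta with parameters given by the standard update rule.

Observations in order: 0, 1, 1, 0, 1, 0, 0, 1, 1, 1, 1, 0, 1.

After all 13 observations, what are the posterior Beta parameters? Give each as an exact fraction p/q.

obs 1: x=0 → posterior Beta(7/3, 5/2)
obs 2: x=1 → posterior Beta(10/3, 5/2)
obs 3: x=1 → posterior Beta(13/3, 5/2)
obs 4: x=0 → posterior Beta(13/3, 7/2)
obs 5: x=1 → posterior Beta(16/3, 7/2)
obs 6: x=0 → posterior Beta(16/3, 9/2)
obs 7: x=0 → posterior Beta(16/3, 11/2)
obs 8: x=1 → posterior Beta(19/3, 11/2)
obs 9: x=1 → posterior Beta(22/3, 11/2)
obs 10: x=1 → posterior Beta(25/3, 11/2)
obs 11: x=1 → posterior Beta(28/3, 11/2)
obs 12: x=0 → posterior Beta(28/3, 13/2)
obs 13: x=1 → posterior Beta(31/3, 13/2)

alpha=31/3, beta=13/2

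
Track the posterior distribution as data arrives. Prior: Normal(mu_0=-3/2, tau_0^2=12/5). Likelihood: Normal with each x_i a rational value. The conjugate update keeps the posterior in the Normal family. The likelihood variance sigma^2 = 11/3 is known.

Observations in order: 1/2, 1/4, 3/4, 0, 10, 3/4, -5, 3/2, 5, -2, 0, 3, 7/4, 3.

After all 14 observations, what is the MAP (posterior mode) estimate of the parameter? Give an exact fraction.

obs 1: x=1/2 → posterior Normal(-129/182, 132/91)
obs 2: x=1/4 → posterior Normal(-111/254, 132/127)
obs 3: x=3/4 → posterior Normal(-57/326, 132/163)
obs 4: x=0 → posterior Normal(-57/398, 132/199)
obs 5: x=10 → posterior Normal(663/470, 132/235)
obs 6: x=3/4 → posterior Normal(717/542, 132/271)
obs 7: x=-5 → posterior Normal(357/614, 132/307)
obs 8: x=3/2 → posterior Normal(465/686, 132/343)
obs 9: x=5 → posterior Normal(825/758, 132/379)
obs 10: x=-2 → posterior Normal(681/830, 132/415)
obs 11: x=0 → posterior Normal(681/902, 12/41)
obs 12: x=3 → posterior Normal(897/974, 132/487)
obs 13: x=7/4 → posterior Normal(1023/1046, 132/523)
obs 14: x=3 → posterior Normal(1239/1118, 132/559)

1239/1118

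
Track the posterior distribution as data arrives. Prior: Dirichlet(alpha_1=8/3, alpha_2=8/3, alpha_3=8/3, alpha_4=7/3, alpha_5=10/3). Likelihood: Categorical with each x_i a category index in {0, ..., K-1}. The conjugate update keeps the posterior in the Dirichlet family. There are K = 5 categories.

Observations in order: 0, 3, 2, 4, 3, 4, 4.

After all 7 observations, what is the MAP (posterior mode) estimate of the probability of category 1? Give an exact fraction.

obs 1: x=0 → posterior Dirichlet(11/3, 8/3, 8/3, 7/3, 10/3)
obs 2: x=3 → posterior Dirichlet(11/3, 8/3, 8/3, 10/3, 10/3)
obs 3: x=2 → posterior Dirichlet(11/3, 8/3, 11/3, 10/3, 10/3)
obs 4: x=4 → posterior Dirichlet(11/3, 8/3, 11/3, 10/3, 13/3)
obs 5: x=3 → posterior Dirichlet(11/3, 8/3, 11/3, 13/3, 13/3)
obs 6: x=4 → posterior Dirichlet(11/3, 8/3, 11/3, 13/3, 16/3)
obs 7: x=4 → posterior Dirichlet(11/3, 8/3, 11/3, 13/3, 19/3)

5/47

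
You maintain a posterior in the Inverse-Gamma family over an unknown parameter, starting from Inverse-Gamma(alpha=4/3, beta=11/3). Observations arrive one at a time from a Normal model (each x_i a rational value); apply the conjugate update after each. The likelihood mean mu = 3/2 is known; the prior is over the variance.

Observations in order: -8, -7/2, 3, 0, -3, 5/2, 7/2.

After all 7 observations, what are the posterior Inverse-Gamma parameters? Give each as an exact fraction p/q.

obs 1: x=-8 → posterior Inverse-Gamma(11/6, 1171/24)
obs 2: x=-7/2 → posterior Inverse-Gamma(7/3, 1471/24)
obs 3: x=3 → posterior Inverse-Gamma(17/6, 749/12)
obs 4: x=0 → posterior Inverse-Gamma(10/3, 1525/24)
obs 5: x=-3 → posterior Inverse-Gamma(23/6, 221/3)
obs 6: x=5/2 → posterior Inverse-Gamma(13/3, 445/6)
obs 7: x=7/2 → posterior Inverse-Gamma(29/6, 457/6)

alpha=29/6, beta=457/6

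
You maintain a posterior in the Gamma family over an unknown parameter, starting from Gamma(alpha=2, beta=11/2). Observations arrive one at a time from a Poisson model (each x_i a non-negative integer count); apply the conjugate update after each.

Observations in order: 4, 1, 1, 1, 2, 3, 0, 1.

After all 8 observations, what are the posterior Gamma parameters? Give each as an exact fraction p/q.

alpha=15, beta=27/2

obs 1: x=4 → posterior Gamma(6, 13/2)
obs 2: x=1 → posterior Gamma(7, 15/2)
obs 3: x=1 → posterior Gamma(8, 17/2)
obs 4: x=1 → posterior Gamma(9, 19/2)
obs 5: x=2 → posterior Gamma(11, 21/2)
obs 6: x=3 → posterior Gamma(14, 23/2)
obs 7: x=0 → posterior Gamma(14, 25/2)
obs 8: x=1 → posterior Gamma(15, 27/2)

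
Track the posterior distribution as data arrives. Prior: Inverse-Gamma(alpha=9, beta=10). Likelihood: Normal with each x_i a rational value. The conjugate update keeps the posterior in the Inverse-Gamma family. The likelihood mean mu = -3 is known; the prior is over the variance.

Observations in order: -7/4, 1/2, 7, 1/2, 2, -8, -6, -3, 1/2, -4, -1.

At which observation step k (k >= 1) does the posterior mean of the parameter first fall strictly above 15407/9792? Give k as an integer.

k = 2

obs 1: x=-7/4 → posterior Inverse-Gamma(19/2, 345/32)
obs 2: x=1/2 → posterior Inverse-Gamma(10, 541/32)
obs 3: x=7 → posterior Inverse-Gamma(21/2, 2141/32)
obs 4: x=1/2 → posterior Inverse-Gamma(11, 2337/32)
obs 5: x=2 → posterior Inverse-Gamma(23/2, 2737/32)
obs 6: x=-8 → posterior Inverse-Gamma(12, 3137/32)
obs 7: x=-6 → posterior Inverse-Gamma(25/2, 3281/32)
obs 8: x=-3 → posterior Inverse-Gamma(13, 3281/32)
obs 9: x=1/2 → posterior Inverse-Gamma(27/2, 3477/32)
obs 10: x=-4 → posterior Inverse-Gamma(14, 3493/32)
obs 11: x=-1 → posterior Inverse-Gamma(29/2, 3557/32)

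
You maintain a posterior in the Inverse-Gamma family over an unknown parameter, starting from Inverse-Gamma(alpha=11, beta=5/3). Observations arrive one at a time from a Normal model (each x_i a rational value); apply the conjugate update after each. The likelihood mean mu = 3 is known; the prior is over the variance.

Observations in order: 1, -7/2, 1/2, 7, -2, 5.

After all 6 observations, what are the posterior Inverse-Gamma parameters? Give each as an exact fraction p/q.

alpha=14, beta=605/12

obs 1: x=1 → posterior Inverse-Gamma(23/2, 11/3)
obs 2: x=-7/2 → posterior Inverse-Gamma(12, 595/24)
obs 3: x=1/2 → posterior Inverse-Gamma(25/2, 335/12)
obs 4: x=7 → posterior Inverse-Gamma(13, 431/12)
obs 5: x=-2 → posterior Inverse-Gamma(27/2, 581/12)
obs 6: x=5 → posterior Inverse-Gamma(14, 605/12)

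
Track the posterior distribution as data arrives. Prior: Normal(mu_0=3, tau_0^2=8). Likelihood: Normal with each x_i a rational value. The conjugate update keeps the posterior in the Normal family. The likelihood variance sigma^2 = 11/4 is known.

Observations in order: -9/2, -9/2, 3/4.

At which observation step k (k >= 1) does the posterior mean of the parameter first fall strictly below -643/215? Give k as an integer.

k = 2

obs 1: x=-9/2 → posterior Normal(-111/43, 88/43)
obs 2: x=-9/2 → posterior Normal(-17/5, 88/75)
obs 3: x=3/4 → posterior Normal(-231/107, 88/107)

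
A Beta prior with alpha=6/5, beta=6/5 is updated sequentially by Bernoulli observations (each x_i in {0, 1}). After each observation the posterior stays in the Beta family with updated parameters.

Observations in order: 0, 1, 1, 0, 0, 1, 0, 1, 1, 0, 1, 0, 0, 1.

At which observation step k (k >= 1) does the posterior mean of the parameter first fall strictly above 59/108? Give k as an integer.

k = 3

obs 1: x=0 → posterior Beta(6/5, 11/5)
obs 2: x=1 → posterior Beta(11/5, 11/5)
obs 3: x=1 → posterior Beta(16/5, 11/5)
obs 4: x=0 → posterior Beta(16/5, 16/5)
obs 5: x=0 → posterior Beta(16/5, 21/5)
obs 6: x=1 → posterior Beta(21/5, 21/5)
obs 7: x=0 → posterior Beta(21/5, 26/5)
obs 8: x=1 → posterior Beta(26/5, 26/5)
obs 9: x=1 → posterior Beta(31/5, 26/5)
obs 10: x=0 → posterior Beta(31/5, 31/5)
obs 11: x=1 → posterior Beta(36/5, 31/5)
obs 12: x=0 → posterior Beta(36/5, 36/5)
obs 13: x=0 → posterior Beta(36/5, 41/5)
obs 14: x=1 → posterior Beta(41/5, 41/5)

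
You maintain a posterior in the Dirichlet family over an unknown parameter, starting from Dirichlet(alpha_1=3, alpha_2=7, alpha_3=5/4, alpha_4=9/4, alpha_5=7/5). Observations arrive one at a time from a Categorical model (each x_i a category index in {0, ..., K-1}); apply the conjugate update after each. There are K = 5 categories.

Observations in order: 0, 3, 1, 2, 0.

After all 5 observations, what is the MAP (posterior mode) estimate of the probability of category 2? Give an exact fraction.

obs 1: x=0 → posterior Dirichlet(4, 7, 5/4, 9/4, 7/5)
obs 2: x=3 → posterior Dirichlet(4, 7, 5/4, 13/4, 7/5)
obs 3: x=1 → posterior Dirichlet(4, 8, 5/4, 13/4, 7/5)
obs 4: x=2 → posterior Dirichlet(4, 8, 9/4, 13/4, 7/5)
obs 5: x=0 → posterior Dirichlet(5, 8, 9/4, 13/4, 7/5)

25/298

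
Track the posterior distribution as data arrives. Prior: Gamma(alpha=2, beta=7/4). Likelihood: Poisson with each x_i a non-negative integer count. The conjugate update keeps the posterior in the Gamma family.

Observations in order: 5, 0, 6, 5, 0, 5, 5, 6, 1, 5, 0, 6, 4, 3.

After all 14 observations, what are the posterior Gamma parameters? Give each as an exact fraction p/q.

alpha=53, beta=63/4

obs 1: x=5 → posterior Gamma(7, 11/4)
obs 2: x=0 → posterior Gamma(7, 15/4)
obs 3: x=6 → posterior Gamma(13, 19/4)
obs 4: x=5 → posterior Gamma(18, 23/4)
obs 5: x=0 → posterior Gamma(18, 27/4)
obs 6: x=5 → posterior Gamma(23, 31/4)
obs 7: x=5 → posterior Gamma(28, 35/4)
obs 8: x=6 → posterior Gamma(34, 39/4)
obs 9: x=1 → posterior Gamma(35, 43/4)
obs 10: x=5 → posterior Gamma(40, 47/4)
obs 11: x=0 → posterior Gamma(40, 51/4)
obs 12: x=6 → posterior Gamma(46, 55/4)
obs 13: x=4 → posterior Gamma(50, 59/4)
obs 14: x=3 → posterior Gamma(53, 63/4)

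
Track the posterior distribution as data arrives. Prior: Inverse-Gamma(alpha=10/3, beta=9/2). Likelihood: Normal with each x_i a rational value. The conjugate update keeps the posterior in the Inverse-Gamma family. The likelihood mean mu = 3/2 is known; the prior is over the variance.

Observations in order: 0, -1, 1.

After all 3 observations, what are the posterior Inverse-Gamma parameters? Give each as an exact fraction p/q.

obs 1: x=0 → posterior Inverse-Gamma(23/6, 45/8)
obs 2: x=-1 → posterior Inverse-Gamma(13/3, 35/4)
obs 3: x=1 → posterior Inverse-Gamma(29/6, 71/8)

alpha=29/6, beta=71/8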